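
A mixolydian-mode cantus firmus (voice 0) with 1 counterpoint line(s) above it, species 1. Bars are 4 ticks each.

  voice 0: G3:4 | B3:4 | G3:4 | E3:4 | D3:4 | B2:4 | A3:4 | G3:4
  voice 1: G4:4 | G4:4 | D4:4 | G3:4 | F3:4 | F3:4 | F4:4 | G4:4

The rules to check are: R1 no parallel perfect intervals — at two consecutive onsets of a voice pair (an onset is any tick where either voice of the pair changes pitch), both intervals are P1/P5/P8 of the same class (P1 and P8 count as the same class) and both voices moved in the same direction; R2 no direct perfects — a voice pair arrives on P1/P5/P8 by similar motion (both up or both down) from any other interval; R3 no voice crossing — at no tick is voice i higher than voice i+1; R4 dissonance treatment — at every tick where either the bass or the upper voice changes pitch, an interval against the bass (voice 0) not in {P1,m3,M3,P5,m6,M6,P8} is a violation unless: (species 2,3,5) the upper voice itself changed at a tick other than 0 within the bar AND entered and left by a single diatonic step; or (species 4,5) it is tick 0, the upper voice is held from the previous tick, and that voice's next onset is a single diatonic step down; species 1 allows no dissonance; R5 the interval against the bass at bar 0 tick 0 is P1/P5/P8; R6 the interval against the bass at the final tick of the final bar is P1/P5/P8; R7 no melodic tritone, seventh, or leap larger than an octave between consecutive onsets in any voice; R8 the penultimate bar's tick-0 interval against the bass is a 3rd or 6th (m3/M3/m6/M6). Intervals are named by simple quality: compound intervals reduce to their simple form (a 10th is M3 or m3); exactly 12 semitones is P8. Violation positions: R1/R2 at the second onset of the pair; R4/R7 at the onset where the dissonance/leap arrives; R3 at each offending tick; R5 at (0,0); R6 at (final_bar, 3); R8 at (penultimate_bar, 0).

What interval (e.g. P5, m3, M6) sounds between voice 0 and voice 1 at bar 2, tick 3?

P5

voice 0=G3 voice 1=D4 -> P5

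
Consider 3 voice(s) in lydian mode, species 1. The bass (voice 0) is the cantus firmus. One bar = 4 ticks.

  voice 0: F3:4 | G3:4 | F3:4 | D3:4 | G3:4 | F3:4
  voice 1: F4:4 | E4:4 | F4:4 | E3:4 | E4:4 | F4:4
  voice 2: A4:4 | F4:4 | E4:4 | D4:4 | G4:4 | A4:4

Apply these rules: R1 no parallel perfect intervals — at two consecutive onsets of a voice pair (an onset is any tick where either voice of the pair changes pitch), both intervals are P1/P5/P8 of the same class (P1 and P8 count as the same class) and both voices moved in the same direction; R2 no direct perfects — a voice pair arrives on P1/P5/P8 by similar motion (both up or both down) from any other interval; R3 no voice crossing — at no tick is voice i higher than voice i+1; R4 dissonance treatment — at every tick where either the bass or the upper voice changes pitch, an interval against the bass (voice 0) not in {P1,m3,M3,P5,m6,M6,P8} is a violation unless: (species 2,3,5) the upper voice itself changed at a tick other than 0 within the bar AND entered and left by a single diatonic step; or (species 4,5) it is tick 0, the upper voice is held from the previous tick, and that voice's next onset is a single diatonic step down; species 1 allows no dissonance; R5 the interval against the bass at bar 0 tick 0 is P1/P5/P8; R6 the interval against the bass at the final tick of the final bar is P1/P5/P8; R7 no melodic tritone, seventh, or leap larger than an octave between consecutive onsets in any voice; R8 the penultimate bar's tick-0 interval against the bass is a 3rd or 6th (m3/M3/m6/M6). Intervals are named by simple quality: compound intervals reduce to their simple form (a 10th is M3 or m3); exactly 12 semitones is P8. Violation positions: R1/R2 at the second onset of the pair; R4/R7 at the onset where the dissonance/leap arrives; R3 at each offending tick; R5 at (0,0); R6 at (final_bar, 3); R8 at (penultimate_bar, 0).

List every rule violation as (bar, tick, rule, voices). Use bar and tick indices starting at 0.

(0, 0, R5, (0, 2))
(1, 0, R4, (0, 2))
(2, 0, R3, (1, 2))
(2, 0, R4, (0, 2))
(2, 1, R3, (1, 2))
(2, 2, R3, (1, 2))
(2, 3, R3, (1, 2))
(3, 0, R2, (0, 2))
(3, 0, R4, (0, 1))
(3, 0, R7, (1,))
(4, 0, R1, (0, 2))
(4, 0, R8, (0, 2))
(5, 3, R6, (0, 2))

bar 0: v0=F3 v1=F4 v2=A4 downbeat M3
bar 1: v0=G3 v1=E4 v2=F4 downbeat m7
bar 2: v0=F3 v1=F4 v2=E4 downbeat M7
bar 3: v0=D3 v1=E3 v2=D4 downbeat P8
bar 4: v0=G3 v1=E4 v2=G4 downbeat P8
bar 5: v0=F3 v1=F4 v2=A4 downbeat M3
  -> R5 @ bar 0 tick 0 v(0, 2): opens on M3
  -> R4 @ bar 1 tick 0 v(0, 2): G3/F4 m7 untreated
  -> R3 @ bar 2 tick 0 v(1, 2): F4 above E4
  -> R4 @ bar 2 tick 0 v(0, 2): F3/E4 M7 untreated
  -> R3 @ bar 2 tick 1 v(1, 2): F4 above E4
  -> R3 @ bar 2 tick 2 v(1, 2): F4 above E4
  -> R3 @ bar 2 tick 3 v(1, 2): F4 above E4
  -> R2 @ bar 3 tick 0 v(0, 2): F3/E4 M7 -> D3/D4 P8 similar
  -> R4 @ bar 3 tick 0 v(0, 1): D3/E3 M2 untreated
  -> R7 @ bar 3 tick 0 v(1,): F4->E3 leap 13st
  -> R1 @ bar 4 tick 0 v(0, 2): D3/D4 P8 -> G3/G4 P8 similar
  -> R8 @ bar 4 tick 0 v(0, 2): penult P8 not 3rd/6th
  -> R6 @ bar 5 tick 3 v(0, 2): closes on M3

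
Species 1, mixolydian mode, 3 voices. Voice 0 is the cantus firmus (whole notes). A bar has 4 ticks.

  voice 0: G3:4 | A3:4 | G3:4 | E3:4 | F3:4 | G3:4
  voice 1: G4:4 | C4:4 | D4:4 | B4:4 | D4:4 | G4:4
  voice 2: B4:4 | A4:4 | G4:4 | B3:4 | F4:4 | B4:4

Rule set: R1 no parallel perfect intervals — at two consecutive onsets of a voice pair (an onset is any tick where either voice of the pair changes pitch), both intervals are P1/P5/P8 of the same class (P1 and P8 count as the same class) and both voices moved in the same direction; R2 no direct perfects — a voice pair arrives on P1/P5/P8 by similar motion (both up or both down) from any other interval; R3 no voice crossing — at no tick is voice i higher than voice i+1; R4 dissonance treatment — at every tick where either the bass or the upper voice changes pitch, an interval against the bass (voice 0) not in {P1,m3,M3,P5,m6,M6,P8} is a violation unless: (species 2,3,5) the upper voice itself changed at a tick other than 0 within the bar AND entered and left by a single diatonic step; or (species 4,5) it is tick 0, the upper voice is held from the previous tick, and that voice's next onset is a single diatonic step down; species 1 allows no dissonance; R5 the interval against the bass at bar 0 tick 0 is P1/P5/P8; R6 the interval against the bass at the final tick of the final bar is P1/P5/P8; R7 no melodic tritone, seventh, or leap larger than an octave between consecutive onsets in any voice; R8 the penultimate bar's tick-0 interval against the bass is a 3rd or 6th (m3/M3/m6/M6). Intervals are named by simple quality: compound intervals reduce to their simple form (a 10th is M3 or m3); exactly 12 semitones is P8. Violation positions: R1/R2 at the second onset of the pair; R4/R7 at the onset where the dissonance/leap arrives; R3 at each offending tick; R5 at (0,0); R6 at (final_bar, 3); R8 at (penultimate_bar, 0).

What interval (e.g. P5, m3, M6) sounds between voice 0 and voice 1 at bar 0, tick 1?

voice 0=G3 voice 1=G4 -> P8

P8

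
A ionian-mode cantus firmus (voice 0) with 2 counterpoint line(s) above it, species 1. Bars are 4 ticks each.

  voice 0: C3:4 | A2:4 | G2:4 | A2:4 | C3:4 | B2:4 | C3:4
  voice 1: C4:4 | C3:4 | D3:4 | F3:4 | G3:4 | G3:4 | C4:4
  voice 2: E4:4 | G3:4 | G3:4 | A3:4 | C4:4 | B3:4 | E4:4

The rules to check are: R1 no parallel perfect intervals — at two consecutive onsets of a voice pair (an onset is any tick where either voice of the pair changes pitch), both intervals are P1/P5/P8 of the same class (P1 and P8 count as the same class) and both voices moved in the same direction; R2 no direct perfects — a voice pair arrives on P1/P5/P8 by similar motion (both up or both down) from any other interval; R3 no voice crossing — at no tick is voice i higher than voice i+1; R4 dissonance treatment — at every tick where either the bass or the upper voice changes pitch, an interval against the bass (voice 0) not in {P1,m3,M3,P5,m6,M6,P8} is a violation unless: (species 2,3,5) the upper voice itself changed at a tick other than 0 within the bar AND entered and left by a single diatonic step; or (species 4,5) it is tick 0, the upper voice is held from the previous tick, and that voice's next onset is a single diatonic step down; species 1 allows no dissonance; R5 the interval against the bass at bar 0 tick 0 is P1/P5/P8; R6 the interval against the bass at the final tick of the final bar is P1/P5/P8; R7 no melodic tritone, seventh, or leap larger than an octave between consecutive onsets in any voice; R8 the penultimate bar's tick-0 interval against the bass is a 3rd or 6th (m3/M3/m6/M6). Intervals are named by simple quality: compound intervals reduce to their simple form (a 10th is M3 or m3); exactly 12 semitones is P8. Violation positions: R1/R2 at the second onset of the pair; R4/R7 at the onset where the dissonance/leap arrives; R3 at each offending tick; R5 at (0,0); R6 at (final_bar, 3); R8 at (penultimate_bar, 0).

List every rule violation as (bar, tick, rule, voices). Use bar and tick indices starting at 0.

(0, 0, R5, (0, 2))
(1, 0, R2, (1, 2))
(1, 0, R4, (0, 2))
(3, 0, R1, (0, 2))
(4, 0, R1, (0, 2))
(4, 0, R2, (0, 1))
(5, 0, R1, (0, 2))
(5, 0, R8, (0, 2))
(6, 0, R2, (0, 1))
(6, 3, R6, (0, 2))

bar 0: v0=C3 v1=C4 v2=E4 downbeat M3
bar 1: v0=A2 v1=C3 v2=G3 downbeat m7
bar 2: v0=G2 v1=D3 v2=G3 downbeat P8
bar 3: v0=A2 v1=F3 v2=A3 downbeat P8
bar 4: v0=C3 v1=G3 v2=C4 downbeat P8
bar 5: v0=B2 v1=G3 v2=B3 downbeat P8
bar 6: v0=C3 v1=C4 v2=E4 downbeat M3
  -> R5 @ bar 0 tick 0 v(0, 2): opens on M3
  -> R2 @ bar 1 tick 0 v(1, 2): C4/E4 M3 -> C3/G3 P5 similar
  -> R4 @ bar 1 tick 0 v(0, 2): A2/G3 m7 untreated
  -> R1 @ bar 3 tick 0 v(0, 2): G2/G3 P8 -> A2/A3 P8 similar
  -> R1 @ bar 4 tick 0 v(0, 2): A2/A3 P8 -> C3/C4 P8 similar
  -> R2 @ bar 4 tick 0 v(0, 1): A2/F3 m6 -> C3/G3 P5 similar
  -> R1 @ bar 5 tick 0 v(0, 2): C3/C4 P8 -> B2/B3 P8 similar
  -> R8 @ bar 5 tick 0 v(0, 2): penult P8 not 3rd/6th
  -> R2 @ bar 6 tick 0 v(0, 1): B2/G3 m6 -> C3/C4 P8 similar
  -> R6 @ bar 6 tick 3 v(0, 2): closes on M3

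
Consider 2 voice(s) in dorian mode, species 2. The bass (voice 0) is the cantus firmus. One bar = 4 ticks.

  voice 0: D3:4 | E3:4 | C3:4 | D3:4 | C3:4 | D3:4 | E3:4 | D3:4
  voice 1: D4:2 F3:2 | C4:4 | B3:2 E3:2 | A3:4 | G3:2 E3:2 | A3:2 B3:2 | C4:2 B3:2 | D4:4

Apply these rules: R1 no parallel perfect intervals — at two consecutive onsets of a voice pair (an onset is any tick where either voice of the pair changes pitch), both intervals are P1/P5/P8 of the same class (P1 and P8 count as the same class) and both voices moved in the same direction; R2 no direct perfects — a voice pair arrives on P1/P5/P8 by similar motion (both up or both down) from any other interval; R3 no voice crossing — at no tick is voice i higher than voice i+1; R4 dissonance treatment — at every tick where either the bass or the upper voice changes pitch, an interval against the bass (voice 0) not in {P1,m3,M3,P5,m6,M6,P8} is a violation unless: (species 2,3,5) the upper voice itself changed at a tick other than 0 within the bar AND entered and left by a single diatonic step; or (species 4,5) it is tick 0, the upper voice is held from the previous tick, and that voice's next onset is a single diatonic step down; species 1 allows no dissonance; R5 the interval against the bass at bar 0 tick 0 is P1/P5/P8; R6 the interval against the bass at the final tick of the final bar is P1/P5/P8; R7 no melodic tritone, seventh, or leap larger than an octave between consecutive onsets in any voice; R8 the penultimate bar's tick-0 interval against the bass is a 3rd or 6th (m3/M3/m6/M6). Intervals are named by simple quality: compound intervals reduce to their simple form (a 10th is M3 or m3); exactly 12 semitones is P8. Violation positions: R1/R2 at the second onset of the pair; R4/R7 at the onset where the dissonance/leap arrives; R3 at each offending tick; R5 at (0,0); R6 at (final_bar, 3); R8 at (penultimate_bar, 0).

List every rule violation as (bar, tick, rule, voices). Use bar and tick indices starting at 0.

bar 0: v0=D3 v1=D4 downbeat P8
bar 1: v0=E3 v1=C4 downbeat m6
bar 2: v0=C3 v1=B3 downbeat M7
bar 3: v0=D3 v1=A3 downbeat P5
bar 4: v0=C3 v1=G3 downbeat P5
bar 5: v0=D3 v1=A3 downbeat P5
bar 6: v0=E3 v1=C4 downbeat m6
bar 7: v0=D3 v1=D4 downbeat P8
  -> R4 @ bar 2 tick 0 v(0, 1): C3/B3 M7 untreated
  -> R2 @ bar 3 tick 0 v(0, 1): C3/E3 M3 -> D3/A3 P5 similar
  -> R1 @ bar 4 tick 0 v(0, 1): D3/A3 P5 -> C3/G3 P5 similar
  -> R2 @ bar 5 tick 0 v(0, 1): C3/E3 M3 -> D3/A3 P5 similar

(2, 0, R4, (0, 1))
(3, 0, R2, (0, 1))
(4, 0, R1, (0, 1))
(5, 0, R2, (0, 1))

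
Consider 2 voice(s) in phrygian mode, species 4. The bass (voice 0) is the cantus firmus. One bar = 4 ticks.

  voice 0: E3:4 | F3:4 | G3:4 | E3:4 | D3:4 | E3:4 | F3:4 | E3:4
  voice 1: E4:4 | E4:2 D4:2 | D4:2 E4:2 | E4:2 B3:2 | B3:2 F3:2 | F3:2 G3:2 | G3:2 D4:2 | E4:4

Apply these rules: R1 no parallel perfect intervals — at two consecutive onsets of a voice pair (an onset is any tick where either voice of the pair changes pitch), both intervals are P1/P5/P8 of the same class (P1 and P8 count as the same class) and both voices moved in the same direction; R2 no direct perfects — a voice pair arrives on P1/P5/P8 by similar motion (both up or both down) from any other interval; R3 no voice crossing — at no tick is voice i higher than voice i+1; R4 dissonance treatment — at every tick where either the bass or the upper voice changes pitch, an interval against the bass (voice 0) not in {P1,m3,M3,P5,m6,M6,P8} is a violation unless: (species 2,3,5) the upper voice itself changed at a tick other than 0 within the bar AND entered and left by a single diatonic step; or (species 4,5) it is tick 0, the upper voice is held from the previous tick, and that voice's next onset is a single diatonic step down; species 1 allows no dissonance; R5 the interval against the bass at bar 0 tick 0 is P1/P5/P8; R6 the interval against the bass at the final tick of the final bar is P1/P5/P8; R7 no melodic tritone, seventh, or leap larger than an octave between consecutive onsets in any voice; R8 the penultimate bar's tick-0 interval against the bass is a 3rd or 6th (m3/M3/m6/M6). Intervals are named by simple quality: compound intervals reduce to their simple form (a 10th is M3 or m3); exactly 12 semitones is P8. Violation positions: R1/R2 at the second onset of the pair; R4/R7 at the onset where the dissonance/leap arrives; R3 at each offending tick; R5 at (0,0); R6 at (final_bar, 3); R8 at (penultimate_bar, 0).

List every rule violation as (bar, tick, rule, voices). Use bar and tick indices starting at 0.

(4, 2, R7, (1,))
(5, 0, R4, (0, 1))
(6, 0, R4, (0, 1))
(6, 0, R8, (0, 1))

bar 0: v0=E3 v1=E4 downbeat P8
bar 1: v0=F3 v1=E4 downbeat M7
bar 2: v0=G3 v1=D4 downbeat P5
bar 3: v0=E3 v1=E4 downbeat P8
bar 4: v0=D3 v1=B3 downbeat M6
bar 5: v0=E3 v1=F3 downbeat m2
bar 6: v0=F3 v1=G3 downbeat M2
bar 7: v0=E3 v1=E4 downbeat P8
  -> R7 @ bar 4 tick 2 v(1,): B3->F3 leap 6st
  -> R4 @ bar 5 tick 0 v(0, 1): E3/F3 m2 untreated
  -> R4 @ bar 6 tick 0 v(0, 1): F3/G3 M2 untreated
  -> R8 @ bar 6 tick 0 v(0, 1): penult M2 not 3rd/6th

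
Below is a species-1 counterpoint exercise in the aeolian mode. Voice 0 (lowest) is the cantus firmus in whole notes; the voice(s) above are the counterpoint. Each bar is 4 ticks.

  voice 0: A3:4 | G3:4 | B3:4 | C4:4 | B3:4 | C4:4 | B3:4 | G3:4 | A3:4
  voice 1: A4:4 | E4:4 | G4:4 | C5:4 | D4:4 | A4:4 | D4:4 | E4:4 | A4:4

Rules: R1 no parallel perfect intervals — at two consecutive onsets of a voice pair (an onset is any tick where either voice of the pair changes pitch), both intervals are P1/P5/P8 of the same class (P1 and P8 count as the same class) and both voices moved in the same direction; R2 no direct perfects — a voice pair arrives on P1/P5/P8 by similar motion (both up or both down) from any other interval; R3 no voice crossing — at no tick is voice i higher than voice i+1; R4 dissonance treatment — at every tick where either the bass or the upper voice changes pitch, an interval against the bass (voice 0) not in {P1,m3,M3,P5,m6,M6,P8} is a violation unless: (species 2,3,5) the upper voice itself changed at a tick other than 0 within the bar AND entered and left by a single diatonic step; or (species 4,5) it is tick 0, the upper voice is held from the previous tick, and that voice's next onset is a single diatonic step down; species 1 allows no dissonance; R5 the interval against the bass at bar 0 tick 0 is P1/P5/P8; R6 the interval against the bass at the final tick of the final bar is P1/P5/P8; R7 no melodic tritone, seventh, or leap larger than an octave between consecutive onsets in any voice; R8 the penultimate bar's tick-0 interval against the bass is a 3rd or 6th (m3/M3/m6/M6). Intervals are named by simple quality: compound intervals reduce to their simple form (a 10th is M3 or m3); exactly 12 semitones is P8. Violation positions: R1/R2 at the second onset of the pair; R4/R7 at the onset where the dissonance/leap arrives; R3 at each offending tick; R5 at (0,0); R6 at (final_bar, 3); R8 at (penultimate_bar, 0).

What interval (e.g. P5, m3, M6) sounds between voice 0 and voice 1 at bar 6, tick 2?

voice 0=B3 voice 1=D4 -> m3

m3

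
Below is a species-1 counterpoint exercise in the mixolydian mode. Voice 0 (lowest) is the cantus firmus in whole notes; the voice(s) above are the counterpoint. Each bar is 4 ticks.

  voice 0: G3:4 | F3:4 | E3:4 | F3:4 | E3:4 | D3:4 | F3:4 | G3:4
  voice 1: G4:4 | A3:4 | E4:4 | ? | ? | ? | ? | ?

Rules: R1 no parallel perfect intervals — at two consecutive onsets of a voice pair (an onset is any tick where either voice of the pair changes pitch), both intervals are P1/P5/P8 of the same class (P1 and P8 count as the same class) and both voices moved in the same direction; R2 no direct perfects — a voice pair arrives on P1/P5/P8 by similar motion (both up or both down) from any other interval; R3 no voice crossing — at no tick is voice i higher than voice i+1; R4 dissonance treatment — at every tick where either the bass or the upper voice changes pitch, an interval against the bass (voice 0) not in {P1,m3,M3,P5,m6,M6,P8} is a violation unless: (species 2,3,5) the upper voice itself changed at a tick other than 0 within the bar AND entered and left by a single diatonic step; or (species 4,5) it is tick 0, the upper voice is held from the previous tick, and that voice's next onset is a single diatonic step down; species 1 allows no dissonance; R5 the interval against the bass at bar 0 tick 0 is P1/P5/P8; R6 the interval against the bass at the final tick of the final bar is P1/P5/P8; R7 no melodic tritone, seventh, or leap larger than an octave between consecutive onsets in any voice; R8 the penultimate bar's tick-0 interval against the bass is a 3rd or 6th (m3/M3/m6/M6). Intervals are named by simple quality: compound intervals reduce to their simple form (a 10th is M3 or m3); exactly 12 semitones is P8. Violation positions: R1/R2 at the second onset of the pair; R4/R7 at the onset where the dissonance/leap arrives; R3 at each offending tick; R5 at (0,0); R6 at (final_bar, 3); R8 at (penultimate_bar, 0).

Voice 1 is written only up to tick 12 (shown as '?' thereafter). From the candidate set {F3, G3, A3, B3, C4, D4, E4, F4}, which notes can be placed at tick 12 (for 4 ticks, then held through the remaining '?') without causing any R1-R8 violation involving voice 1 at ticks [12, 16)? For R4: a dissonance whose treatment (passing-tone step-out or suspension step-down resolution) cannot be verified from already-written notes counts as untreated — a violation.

F3: violates R7
G3: violates R4
A3: legal
B3: violates R4
C4: legal
D4: legal
E4: violates R4
F4: violates R1

{A3, C4, D4}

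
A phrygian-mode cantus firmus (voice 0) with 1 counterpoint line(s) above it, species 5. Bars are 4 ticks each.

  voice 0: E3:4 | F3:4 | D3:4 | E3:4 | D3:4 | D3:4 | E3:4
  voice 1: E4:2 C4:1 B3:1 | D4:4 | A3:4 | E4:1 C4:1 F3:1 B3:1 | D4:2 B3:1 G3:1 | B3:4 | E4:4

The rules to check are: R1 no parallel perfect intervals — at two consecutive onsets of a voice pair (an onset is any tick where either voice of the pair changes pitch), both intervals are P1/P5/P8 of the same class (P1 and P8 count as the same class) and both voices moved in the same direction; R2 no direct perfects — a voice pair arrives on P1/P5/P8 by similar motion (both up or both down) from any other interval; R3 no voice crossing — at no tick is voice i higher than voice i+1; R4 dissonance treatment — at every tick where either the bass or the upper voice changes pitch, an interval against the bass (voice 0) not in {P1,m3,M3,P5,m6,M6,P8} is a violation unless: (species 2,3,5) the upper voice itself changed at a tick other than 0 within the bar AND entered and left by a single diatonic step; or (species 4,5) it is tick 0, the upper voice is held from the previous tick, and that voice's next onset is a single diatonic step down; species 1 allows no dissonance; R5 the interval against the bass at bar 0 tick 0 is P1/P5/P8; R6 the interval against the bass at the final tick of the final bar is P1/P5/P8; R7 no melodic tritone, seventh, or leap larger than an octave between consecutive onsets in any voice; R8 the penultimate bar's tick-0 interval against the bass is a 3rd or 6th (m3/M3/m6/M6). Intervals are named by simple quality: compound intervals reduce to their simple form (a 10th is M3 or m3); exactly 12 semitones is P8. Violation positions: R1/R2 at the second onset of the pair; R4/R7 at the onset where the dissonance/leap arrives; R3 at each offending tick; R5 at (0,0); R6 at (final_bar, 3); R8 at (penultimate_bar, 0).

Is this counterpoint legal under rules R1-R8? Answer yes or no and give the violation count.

No (6 violations)

bar 0: v0=E3 v1=E4 (P8)
bar 1: v0=F3 v1=D4 (M6)
bar 2: v0=D3 v1=A3 (P5)
bar 3: v0=E3 v1=E4 (P8)
bar 4: v0=D3 v1=D4 (P8)
bar 5: v0=D3 v1=B3 (M6)
bar 6: v0=E3 v1=E4 (P8)
  R2 @ bar2.0: F3/D4 M6 -> D3/A3 P5 similar
  R2 @ bar3.0: D3/A3 P5 -> E3/E4 P8 similar
  R4 @ bar3.2: E3/F3 m2 untreated
  R7 @ bar3.3: F3->B3 leap 6st
  R4 @ bar4.3: D3/G3 P4 untreated
  R2 @ bar6.0: D3/B3 M6 -> E3/E4 P8 similar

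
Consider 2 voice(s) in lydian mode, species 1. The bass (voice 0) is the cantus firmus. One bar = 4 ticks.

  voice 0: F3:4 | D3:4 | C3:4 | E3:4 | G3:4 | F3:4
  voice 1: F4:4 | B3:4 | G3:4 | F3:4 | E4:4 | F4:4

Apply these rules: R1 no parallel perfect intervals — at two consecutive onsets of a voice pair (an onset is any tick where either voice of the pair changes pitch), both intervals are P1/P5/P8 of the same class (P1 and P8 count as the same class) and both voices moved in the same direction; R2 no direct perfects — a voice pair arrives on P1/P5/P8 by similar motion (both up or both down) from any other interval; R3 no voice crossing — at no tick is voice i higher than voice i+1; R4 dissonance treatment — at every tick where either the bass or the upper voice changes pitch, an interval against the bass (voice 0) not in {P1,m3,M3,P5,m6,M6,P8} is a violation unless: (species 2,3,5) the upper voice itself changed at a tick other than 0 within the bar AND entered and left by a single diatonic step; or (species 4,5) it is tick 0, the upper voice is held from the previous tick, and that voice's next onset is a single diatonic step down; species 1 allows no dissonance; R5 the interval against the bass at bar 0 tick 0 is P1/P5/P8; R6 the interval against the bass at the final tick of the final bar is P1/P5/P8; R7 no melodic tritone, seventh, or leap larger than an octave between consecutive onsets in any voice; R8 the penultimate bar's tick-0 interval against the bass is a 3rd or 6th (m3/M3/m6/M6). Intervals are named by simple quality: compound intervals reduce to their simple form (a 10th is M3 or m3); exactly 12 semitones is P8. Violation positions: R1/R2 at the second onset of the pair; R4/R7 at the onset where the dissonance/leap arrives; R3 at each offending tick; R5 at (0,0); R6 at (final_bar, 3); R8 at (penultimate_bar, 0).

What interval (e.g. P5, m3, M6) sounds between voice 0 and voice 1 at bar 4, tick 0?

voice 0=G3 voice 1=E4 -> M6

M6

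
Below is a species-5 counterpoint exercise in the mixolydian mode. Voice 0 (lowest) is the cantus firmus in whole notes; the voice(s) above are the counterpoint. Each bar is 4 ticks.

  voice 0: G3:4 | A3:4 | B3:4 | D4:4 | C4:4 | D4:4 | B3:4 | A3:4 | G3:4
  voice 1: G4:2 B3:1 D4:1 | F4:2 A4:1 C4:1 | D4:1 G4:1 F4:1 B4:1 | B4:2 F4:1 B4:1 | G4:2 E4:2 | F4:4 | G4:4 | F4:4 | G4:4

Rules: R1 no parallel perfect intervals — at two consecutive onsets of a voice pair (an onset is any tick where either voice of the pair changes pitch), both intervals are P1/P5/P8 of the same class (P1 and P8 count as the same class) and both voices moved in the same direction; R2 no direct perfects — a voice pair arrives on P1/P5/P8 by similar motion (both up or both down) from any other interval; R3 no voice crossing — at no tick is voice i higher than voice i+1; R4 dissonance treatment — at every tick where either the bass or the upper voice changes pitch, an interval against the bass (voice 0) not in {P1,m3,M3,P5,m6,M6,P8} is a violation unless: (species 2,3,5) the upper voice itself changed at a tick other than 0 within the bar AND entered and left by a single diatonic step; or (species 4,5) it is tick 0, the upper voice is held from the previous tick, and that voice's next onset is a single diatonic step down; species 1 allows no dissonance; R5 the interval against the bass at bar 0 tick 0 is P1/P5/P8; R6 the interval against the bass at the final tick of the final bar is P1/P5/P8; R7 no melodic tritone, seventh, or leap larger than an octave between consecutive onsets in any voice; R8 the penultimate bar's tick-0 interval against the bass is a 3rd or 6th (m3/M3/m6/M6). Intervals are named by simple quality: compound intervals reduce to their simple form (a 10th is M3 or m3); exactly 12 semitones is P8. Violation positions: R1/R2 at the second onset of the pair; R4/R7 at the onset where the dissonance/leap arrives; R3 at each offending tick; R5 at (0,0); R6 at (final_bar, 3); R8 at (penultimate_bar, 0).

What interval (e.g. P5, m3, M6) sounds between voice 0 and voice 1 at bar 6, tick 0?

m6

voice 0=B3 voice 1=G4 -> m6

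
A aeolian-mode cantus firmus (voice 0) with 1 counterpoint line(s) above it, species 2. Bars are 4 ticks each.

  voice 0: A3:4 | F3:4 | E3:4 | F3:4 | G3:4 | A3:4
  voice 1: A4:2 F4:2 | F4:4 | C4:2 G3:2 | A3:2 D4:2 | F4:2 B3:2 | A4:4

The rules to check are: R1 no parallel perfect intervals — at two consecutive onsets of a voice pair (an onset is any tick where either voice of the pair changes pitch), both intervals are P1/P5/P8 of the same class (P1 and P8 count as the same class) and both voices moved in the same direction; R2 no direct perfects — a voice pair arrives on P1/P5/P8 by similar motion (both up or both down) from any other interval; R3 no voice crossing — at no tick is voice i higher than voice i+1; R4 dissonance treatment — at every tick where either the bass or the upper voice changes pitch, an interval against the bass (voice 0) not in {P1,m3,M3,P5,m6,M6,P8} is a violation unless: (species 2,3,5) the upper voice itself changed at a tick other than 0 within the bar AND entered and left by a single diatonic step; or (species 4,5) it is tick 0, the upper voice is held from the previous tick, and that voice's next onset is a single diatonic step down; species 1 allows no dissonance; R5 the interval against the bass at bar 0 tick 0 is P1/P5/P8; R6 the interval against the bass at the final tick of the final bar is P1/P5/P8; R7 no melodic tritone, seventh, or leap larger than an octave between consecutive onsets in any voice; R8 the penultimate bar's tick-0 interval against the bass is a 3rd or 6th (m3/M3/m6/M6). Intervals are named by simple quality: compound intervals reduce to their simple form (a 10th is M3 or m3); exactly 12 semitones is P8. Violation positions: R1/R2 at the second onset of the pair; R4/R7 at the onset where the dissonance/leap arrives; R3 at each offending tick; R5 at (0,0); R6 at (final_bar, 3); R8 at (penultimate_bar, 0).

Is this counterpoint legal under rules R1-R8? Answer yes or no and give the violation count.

No (5 violations)

bar 0: v0=A3 v1=A4 (P8)
bar 1: v0=F3 v1=F4 (P8)
bar 2: v0=E3 v1=C4 (m6)
bar 3: v0=F3 v1=A3 (M3)
bar 4: v0=G3 v1=F4 (m7)
bar 5: v0=A3 v1=A4 (P8)
  R4 @ bar4.0: G3/F4 m7 untreated
  R8 @ bar4.0: penult m7 not 3rd/6th
  R7 @ bar4.2: F4->B3 leap 6st
  R2 @ bar5.0: G3/B3 M3 -> A3/A4 P8 similar
  R7 @ bar5.0: B3->A4 leap 10st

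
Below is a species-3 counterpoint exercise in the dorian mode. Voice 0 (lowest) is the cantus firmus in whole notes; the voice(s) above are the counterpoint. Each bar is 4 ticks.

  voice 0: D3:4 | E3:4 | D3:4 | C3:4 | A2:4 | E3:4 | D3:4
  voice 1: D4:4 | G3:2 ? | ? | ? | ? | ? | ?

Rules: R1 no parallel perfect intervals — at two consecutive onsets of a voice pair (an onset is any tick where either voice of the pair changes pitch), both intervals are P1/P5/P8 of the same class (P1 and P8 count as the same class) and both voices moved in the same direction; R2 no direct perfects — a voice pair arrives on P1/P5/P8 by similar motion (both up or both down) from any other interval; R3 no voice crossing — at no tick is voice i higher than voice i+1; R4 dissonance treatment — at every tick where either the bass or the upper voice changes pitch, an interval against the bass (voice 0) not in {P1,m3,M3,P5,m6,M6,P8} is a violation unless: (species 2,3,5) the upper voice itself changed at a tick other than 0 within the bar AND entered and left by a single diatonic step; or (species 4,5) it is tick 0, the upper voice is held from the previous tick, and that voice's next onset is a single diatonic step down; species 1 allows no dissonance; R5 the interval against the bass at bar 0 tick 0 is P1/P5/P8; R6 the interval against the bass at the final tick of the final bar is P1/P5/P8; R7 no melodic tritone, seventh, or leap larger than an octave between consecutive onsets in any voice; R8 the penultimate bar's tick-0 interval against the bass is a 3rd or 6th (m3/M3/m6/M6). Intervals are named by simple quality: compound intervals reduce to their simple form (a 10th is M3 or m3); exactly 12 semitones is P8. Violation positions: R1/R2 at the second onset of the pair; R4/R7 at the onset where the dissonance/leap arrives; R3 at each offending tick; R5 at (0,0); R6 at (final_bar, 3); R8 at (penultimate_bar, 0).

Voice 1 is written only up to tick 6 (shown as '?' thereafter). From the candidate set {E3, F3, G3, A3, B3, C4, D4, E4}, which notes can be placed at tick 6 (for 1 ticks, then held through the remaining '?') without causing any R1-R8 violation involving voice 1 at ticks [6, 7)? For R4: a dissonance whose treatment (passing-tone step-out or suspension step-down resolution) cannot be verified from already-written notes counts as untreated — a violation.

{B3, C4, E3, E4, G3}

E3: legal
F3: violates R4
G3: legal
A3: violates R4
B3: legal
C4: legal
D4: violates R4
E4: legal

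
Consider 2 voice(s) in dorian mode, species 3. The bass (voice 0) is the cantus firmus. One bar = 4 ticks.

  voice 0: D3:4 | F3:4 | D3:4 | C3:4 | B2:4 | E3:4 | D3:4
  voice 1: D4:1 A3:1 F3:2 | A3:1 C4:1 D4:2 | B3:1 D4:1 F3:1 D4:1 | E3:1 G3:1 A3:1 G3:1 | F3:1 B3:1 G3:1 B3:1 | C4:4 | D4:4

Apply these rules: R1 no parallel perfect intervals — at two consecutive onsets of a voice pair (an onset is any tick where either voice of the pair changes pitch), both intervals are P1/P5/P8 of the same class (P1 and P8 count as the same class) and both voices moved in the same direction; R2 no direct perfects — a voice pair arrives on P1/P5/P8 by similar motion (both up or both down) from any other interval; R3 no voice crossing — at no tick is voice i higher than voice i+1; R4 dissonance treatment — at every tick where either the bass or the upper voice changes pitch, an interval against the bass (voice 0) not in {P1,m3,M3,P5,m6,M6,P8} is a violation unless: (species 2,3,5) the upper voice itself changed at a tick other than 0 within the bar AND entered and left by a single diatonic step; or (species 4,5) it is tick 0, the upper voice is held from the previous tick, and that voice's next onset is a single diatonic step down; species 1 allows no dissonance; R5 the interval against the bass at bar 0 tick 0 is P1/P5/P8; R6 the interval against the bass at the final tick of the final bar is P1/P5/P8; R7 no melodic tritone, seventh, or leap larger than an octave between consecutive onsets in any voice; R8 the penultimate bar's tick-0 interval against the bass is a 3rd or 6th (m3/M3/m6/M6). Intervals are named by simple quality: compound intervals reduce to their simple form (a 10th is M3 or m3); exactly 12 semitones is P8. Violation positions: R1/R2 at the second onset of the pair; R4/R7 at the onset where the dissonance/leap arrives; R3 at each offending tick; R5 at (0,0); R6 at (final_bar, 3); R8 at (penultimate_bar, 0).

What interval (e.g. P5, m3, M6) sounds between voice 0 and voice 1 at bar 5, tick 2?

m6

voice 0=E3 voice 1=C4 -> m6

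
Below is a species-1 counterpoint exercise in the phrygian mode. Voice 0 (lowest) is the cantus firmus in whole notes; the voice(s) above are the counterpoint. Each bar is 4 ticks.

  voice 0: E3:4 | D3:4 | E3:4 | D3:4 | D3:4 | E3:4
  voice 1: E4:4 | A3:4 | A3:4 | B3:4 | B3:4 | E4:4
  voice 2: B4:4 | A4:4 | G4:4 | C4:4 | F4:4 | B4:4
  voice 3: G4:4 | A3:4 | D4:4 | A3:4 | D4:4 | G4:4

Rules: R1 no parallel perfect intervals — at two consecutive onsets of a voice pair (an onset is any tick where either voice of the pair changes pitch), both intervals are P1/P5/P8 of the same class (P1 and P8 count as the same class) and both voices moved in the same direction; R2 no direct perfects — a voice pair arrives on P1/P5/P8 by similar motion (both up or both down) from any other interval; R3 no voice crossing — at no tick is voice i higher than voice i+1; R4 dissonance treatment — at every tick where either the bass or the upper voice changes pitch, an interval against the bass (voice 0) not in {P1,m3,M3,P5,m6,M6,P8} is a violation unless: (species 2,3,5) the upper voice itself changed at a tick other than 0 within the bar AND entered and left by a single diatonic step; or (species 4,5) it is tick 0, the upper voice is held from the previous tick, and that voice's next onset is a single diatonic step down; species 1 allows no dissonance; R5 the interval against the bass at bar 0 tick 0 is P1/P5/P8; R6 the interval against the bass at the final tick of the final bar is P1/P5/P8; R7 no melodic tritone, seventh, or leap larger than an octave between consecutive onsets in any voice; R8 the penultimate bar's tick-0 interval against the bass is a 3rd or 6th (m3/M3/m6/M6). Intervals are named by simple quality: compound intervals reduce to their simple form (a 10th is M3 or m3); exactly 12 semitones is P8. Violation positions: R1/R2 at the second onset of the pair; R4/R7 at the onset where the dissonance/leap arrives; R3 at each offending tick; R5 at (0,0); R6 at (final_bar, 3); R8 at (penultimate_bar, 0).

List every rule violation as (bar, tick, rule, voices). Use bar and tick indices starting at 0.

bar 0: v0=E3 v1=E4 v2=B4 v3=G4 downbeat m3
bar 1: v0=D3 v1=A3 v2=A4 v3=A3 downbeat P5
bar 2: v0=E3 v1=A3 v2=G4 v3=D4 downbeat m7
bar 3: v0=D3 v1=B3 v2=C4 v3=A3 downbeat P5
bar 4: v0=D3 v1=B3 v2=F4 v3=D4 downbeat P8
bar 5: v0=E3 v1=E4 v2=B4 v3=G4 downbeat m3
  -> R3 @ bar 0 tick 0 v(2, 3): B4 above G4
  -> R5 @ bar 0 tick 0 v(0, 3): opens on m3
  -> R3 @ bar 0 tick 1 v(2, 3): B4 above G4
  -> R3 @ bar 0 tick 2 v(2, 3): B4 above G4
  -> R3 @ bar 0 tick 3 v(2, 3): B4 above G4
  -> R1 @ bar 1 tick 0 v(0, 2): E3/B4 P5 -> D3/A4 P5 similar
  -> R2 @ bar 1 tick 0 v(0, 1): E3/E4 P8 -> D3/A3 P5 similar
  -> R2 @ bar 1 tick 0 v(0, 3): E3/G4 m3 -> D3/A3 P5 similar
  -> R2 @ bar 1 tick 0 v(1, 2): E4/B4 P5 -> A3/A4 P8 similar
  -> R2 @ bar 1 tick 0 v(1, 3): E4/G4 m3 -> A3/A3 P1 similar
  -> R2 @ bar 1 tick 0 v(2, 3): B4/G4 M3 -> A4/A3 P8 similar
  -> R3 @ bar 1 tick 0 v(2, 3): A4 above A3
  -> R7 @ bar 1 tick 0 v(3,): G4->A3 leap 10st
  -> R3 @ bar 1 tick 1 v(2, 3): A4 above A3
  -> R3 @ bar 1 tick 2 v(2, 3): A4 above A3
  -> R3 @ bar 1 tick 3 v(2, 3): A4 above A3
  -> R3 @ bar 2 tick 0 v(2, 3): G4 above D4
  -> R4 @ bar 2 tick 0 v(0, 1): E3/A3 P4 untreated
  -> R4 @ bar 2 tick 0 v(0, 3): E3/D4 m7 untreated
  -> R3 @ bar 2 tick 1 v(2, 3): G4 above D4
  -> R3 @ bar 2 tick 2 v(2, 3): G4 above D4
  -> R3 @ bar 2 tick 3 v(2, 3): G4 above D4
  -> R2 @ bar 3 tick 0 v(0, 3): E3/D4 m7 -> D3/A3 P5 similar
  -> R3 @ bar 3 tick 0 v(2, 3): C4 above A3
  -> R4 @ bar 3 tick 0 v(0, 2): D3/C4 m7 untreated
  -> R3 @ bar 3 tick 1 v(2, 3): C4 above A3
  -> R3 @ bar 3 tick 2 v(2, 3): C4 above A3
  -> R3 @ bar 3 tick 3 v(2, 3): C4 above A3
  -> R3 @ bar 4 tick 0 v(2, 3): F4 above D4
  -> R8 @ bar 4 tick 0 v(0, 3): penult P8 not 3rd/6th
  -> R3 @ bar 4 tick 1 v(2, 3): F4 above D4
  -> R3 @ bar 4 tick 2 v(2, 3): F4 above D4
  -> R3 @ bar 4 tick 3 v(2, 3): F4 above D4
  -> R2 @ bar 5 tick 0 v(0, 1): D3/B3 M6 -> E3/E4 P8 similar
  -> R2 @ bar 5 tick 0 v(0, 2): D3/F4 m3 -> E3/B4 P5 similar
  -> R2 @ bar 5 tick 0 v(1, 2): B3/F4 TT -> E4/B4 P5 similar
  -> R3 @ bar 5 tick 0 v(2, 3): B4 above G4
  -> R7 @ bar 5 tick 0 v(2,): F4->B4 leap 6st
  -> R3 @ bar 5 tick 1 v(2, 3): B4 above G4
  -> R3 @ bar 5 tick 2 v(2, 3): B4 above G4
  -> R3 @ bar 5 tick 3 v(2, 3): B4 above G4
  -> R6 @ bar 5 tick 3 v(0, 3): closes on m3

(0, 0, R3, (2, 3))
(0, 0, R5, (0, 3))
(0, 1, R3, (2, 3))
(0, 2, R3, (2, 3))
(0, 3, R3, (2, 3))
(1, 0, R1, (0, 2))
(1, 0, R2, (0, 1))
(1, 0, R2, (0, 3))
(1, 0, R2, (1, 2))
(1, 0, R2, (1, 3))
(1, 0, R2, (2, 3))
(1, 0, R3, (2, 3))
(1, 0, R7, (3,))
(1, 1, R3, (2, 3))
(1, 2, R3, (2, 3))
(1, 3, R3, (2, 3))
(2, 0, R3, (2, 3))
(2, 0, R4, (0, 1))
(2, 0, R4, (0, 3))
(2, 1, R3, (2, 3))
(2, 2, R3, (2, 3))
(2, 3, R3, (2, 3))
(3, 0, R2, (0, 3))
(3, 0, R3, (2, 3))
(3, 0, R4, (0, 2))
(3, 1, R3, (2, 3))
(3, 2, R3, (2, 3))
(3, 3, R3, (2, 3))
(4, 0, R3, (2, 3))
(4, 0, R8, (0, 3))
(4, 1, R3, (2, 3))
(4, 2, R3, (2, 3))
(4, 3, R3, (2, 3))
(5, 0, R2, (0, 1))
(5, 0, R2, (0, 2))
(5, 0, R2, (1, 2))
(5, 0, R3, (2, 3))
(5, 0, R7, (2,))
(5, 1, R3, (2, 3))
(5, 2, R3, (2, 3))
(5, 3, R3, (2, 3))
(5, 3, R6, (0, 3))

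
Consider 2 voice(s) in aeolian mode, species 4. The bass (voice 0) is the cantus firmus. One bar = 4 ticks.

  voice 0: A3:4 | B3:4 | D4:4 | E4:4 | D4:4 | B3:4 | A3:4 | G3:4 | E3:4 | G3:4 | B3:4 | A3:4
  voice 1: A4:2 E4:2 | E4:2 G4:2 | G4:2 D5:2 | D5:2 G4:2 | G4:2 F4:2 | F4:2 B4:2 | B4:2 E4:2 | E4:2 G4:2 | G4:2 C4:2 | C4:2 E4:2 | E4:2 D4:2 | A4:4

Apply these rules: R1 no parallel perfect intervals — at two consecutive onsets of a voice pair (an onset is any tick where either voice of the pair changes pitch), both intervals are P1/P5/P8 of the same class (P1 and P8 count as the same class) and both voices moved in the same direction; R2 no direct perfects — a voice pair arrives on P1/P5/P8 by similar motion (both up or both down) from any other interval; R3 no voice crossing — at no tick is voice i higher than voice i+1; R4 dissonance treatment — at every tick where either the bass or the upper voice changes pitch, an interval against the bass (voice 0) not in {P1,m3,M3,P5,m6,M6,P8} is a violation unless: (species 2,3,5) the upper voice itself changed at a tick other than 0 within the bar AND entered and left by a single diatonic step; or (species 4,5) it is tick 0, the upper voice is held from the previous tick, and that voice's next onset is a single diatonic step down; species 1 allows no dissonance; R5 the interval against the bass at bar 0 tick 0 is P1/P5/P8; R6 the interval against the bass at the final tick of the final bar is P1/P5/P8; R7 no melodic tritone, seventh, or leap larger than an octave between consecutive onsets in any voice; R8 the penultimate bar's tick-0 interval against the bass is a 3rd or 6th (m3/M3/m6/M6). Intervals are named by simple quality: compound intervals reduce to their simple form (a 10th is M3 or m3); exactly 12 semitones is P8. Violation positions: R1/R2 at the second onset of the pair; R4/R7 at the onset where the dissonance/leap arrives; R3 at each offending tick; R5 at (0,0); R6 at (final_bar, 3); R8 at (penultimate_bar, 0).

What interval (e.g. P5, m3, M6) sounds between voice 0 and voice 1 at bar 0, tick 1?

P8

voice 0=A3 voice 1=A4 -> P8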